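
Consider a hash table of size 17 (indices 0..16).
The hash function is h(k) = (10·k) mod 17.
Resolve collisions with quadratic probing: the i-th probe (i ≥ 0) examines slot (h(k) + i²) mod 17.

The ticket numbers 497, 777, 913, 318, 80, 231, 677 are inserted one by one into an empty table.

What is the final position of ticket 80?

Insert 497: h=6, slot 6 empty -> index 6.
Insert 777: h=1, slot 1 empty -> index 1.
Insert 913: h=1, slot 1 occupied -> index 2.
Insert 318: h=1, slots 1,2 occupied -> index 5.
Insert 80: h=1, slots 1,2,5 occupied -> index 10.
Insert 231: h=15, slot 15 empty -> index 15.
Insert 677: h=4, slot 4 empty -> index 4.
Table: [∅, 777, 913, ∅, 677, 318, 497, ∅, ∅, ∅, 80, ∅, ∅, ∅, ∅, 231, ∅]

10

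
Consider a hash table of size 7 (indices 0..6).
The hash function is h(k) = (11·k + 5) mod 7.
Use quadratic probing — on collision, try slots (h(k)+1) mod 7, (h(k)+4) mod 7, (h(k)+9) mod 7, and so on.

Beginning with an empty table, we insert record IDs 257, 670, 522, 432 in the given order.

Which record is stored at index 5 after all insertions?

Insert 257: h=4, slot 4 empty -> index 4.
Insert 670: h=4, slot 4 occupied -> index 5.
Insert 522: h=0, slot 0 empty -> index 0.
Insert 432: h=4, slots 4,5 occupied -> index 1.
Table: [522, 432, _, _, 257, 670, _]

670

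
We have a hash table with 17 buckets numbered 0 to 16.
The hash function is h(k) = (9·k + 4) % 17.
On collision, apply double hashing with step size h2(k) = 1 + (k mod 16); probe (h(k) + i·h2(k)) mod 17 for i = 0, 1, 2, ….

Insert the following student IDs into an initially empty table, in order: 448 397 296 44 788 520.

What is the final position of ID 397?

4

448 hashes to 7; slot 7 is free -> place at 7.
397 hashes to 7, h2=14; 7 taken -> place at 4.
296 hashes to 16; slot 16 is free -> place at 16.
44 hashes to 9; slot 9 is free -> place at 9.
788 hashes to 7, h2=5; 7 taken -> place at 12.
520 hashes to 9, h2=9; 9 taken -> place at 1.
Table: [—, 520, —, —, 397, —, —, 448, —, 44, —, —, 788, —, —, —, 296]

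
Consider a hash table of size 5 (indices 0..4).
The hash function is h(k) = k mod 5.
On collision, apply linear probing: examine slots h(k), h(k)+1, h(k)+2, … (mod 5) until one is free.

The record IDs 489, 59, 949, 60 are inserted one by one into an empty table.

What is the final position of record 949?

489 hashes to 4; slot 4 is free → place at 4.
59 hashes to 4; 4 taken → place at 0.
949 hashes to 4; 4,0 taken → place at 1.
60 hashes to 0; 0,1 taken → place at 2.
Table: [59, 949, 60, ∅, 489]

1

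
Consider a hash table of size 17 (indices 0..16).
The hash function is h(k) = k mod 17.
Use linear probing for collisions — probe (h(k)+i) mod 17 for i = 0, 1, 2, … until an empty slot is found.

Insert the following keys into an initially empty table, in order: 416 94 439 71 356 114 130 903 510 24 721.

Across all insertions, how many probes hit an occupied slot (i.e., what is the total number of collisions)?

3

416 hashes to 8; slot 8 is free => place at 8.
94 hashes to 9; slot 9 is free => place at 9.
439 hashes to 14; slot 14 is free => place at 14.
71 hashes to 3; slot 3 is free => place at 3.
356 hashes to 16; slot 16 is free => place at 16.
114 hashes to 12; slot 12 is free => place at 12.
130 hashes to 11; slot 11 is free => place at 11.
903 hashes to 2; slot 2 is free => place at 2.
510 hashes to 0; slot 0 is free => place at 0.
24 hashes to 7; slot 7 is free => place at 7.
721 hashes to 7; 7,8,9 taken => place at 10.
Table: [510, -, 903, 71, -, -, -, 24, 416, 94, 721, 130, 114, -, 439, -, 356]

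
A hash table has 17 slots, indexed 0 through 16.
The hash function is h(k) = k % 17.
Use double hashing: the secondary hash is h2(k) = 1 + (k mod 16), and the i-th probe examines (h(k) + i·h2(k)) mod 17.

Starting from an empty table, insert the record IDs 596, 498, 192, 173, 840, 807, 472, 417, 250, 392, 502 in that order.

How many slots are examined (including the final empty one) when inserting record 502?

596: h=1 → slot 1
498: h=5 → slot 5
192: h=5, h2=1, probe 5,6 → slot 6
173: h=3 → slot 3
840: h=7 → slot 7
807: h=8 → slot 8
472: h=13 → slot 13
417: h=9 → slot 9
250: h=12 → slot 12
392: h=1, h2=9, probe 1,10 → slot 10
502: h=9, h2=7, probe 9,16 → slot 16
Table: [∅, 596, ∅, 173, ∅, 498, 192, 840, 807, 417, 392, ∅, 250, 472, ∅, ∅, 502]

2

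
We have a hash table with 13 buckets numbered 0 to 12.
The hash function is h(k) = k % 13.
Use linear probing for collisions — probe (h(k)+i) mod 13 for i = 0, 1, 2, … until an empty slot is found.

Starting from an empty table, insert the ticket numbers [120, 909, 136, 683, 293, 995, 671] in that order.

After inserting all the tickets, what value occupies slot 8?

Insert 120: h=3, slot 3 empty -> index 3.
Insert 909: h=12, slot 12 empty -> index 12.
Insert 136: h=6, slot 6 empty -> index 6.
Insert 683: h=7, slot 7 empty -> index 7.
Insert 293: h=7, slot 7 occupied -> index 8.
Insert 995: h=7, slots 7,8 occupied -> index 9.
Insert 671: h=8, slots 8,9 occupied -> index 10.
Table: [_, _, _, 120, _, _, 136, 683, 293, 995, 671, _, 909]

293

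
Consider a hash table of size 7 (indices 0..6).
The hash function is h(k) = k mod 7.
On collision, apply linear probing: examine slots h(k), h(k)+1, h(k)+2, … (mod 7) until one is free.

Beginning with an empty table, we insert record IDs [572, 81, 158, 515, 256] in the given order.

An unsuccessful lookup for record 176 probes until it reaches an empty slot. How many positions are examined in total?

572: h=5 → slot 5
81: h=4 → slot 4
158: h=4, probe 4,5,6 → slot 6
515: h=4, probe 4,5,6,0 → slot 0
256: h=4, probe 4,5,6,0,1 → slot 1
Table: [515, 256, -, -, 81, 572, 158]
Lookup 176: h=1, probe 1,2 → slot 2 empty, not found.

2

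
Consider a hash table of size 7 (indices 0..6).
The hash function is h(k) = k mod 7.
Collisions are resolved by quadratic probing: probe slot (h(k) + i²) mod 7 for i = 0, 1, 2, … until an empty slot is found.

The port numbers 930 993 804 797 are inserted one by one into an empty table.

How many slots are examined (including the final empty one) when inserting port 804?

Insert 930: h=6, slot 6 empty → index 6.
Insert 993: h=6, slot 6 occupied → index 0.
Insert 804: h=6, slots 6,0 occupied → index 3.
Insert 797: h=6, slots 6,0,3 occupied → index 1.
Table: [993, 797, —, 804, —, —, 930]

3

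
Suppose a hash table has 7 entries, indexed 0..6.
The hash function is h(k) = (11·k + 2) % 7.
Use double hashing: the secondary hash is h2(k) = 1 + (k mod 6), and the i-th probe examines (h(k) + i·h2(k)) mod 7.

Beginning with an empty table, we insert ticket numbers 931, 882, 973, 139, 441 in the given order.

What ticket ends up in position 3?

882

931: h=2 => slot 2
882: h=2, h2=1, probe 2,3 => slot 3
973: h=2, h2=2, probe 2,4 => slot 4
139: h=5 => slot 5
441: h=2, h2=4, probe 2,6 => slot 6
Table: [_, _, 931, 882, 973, 139, 441]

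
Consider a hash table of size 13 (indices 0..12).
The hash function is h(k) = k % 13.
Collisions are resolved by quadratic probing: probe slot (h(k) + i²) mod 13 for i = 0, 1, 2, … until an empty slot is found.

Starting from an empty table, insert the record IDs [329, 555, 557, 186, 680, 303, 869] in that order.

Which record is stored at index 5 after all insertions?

186

329: h=4 → slot 4
555: h=9 → slot 9
557: h=11 → slot 11
186: h=4, probe 4,5 → slot 5
680: h=4, probe 4,5,8 → slot 8
303: h=4, probe 4,5,8,0 → slot 0
869: h=11, probe 11,12 → slot 12
Table: [303, -, -, -, 329, 186, -, -, 680, 555, -, 557, 869]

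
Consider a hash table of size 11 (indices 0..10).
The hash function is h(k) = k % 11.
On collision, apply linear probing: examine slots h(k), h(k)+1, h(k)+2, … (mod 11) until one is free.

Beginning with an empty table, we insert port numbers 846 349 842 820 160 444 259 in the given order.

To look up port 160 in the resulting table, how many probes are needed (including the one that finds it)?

4

Insert 846: h=10, slot 10 empty -> index 10.
Insert 349: h=8, slot 8 empty -> index 8.
Insert 842: h=6, slot 6 empty -> index 6.
Insert 820: h=6, slot 6 occupied -> index 7.
Insert 160: h=6, slots 6,7,8 occupied -> index 9.
Insert 444: h=4, slot 4 empty -> index 4.
Insert 259: h=6, slots 6,7,8,9,10 occupied -> index 0.
Table: [259, ., ., ., 444, ., 842, 820, 349, 160, 846]
Lookup 160: h=6, probe 6,7,8,9 → found at 9.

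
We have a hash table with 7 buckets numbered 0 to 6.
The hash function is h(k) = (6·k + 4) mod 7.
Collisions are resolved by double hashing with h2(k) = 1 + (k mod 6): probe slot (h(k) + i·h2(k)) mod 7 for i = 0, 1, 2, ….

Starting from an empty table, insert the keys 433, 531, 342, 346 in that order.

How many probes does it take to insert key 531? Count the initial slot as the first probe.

433: h=5 => slot 5
531: h=5, h2=4, probe 5,2 => slot 2
342: h=5, h2=1, probe 5,6 => slot 6
346: h=1 => slot 1
Table: [., 346, 531, ., ., 433, 342]

2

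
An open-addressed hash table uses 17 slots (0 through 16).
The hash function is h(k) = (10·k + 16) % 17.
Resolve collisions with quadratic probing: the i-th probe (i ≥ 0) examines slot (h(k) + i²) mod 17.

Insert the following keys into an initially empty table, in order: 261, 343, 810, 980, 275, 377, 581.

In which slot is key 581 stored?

4

261 hashes to 8; slot 8 is free -> place at 8.
343 hashes to 12; slot 12 is free -> place at 12.
810 hashes to 7; slot 7 is free -> place at 7.
980 hashes to 7; 7,8 taken -> place at 11.
275 hashes to 12; 12 taken -> place at 13.
377 hashes to 12; 12,13 taken -> place at 16.
581 hashes to 12; 12,13,16 taken -> place at 4.
Table: [∅, ∅, ∅, ∅, 581, ∅, ∅, 810, 261, ∅, ∅, 980, 343, 275, ∅, ∅, 377]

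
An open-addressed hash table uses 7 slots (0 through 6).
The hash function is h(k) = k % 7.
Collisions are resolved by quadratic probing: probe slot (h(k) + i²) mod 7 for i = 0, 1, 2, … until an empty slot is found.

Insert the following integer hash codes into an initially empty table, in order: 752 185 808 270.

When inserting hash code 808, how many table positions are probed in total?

3

Insert 752: h=3, slot 3 empty => index 3.
Insert 185: h=3, slot 3 occupied => index 4.
Insert 808: h=3, slots 3,4 occupied => index 0.
Insert 270: h=4, slot 4 occupied => index 5.
Table: [808, —, —, 752, 185, 270, —]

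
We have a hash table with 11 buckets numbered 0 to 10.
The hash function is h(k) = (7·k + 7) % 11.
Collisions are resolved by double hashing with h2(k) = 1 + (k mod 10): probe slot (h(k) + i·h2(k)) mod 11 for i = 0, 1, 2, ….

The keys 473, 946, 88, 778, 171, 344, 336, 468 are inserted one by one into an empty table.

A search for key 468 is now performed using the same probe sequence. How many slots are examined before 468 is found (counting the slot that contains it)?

473 hashes to 7; slot 7 is free → place at 7.
946 hashes to 7, h2=7; 7 taken → place at 3.
88 hashes to 7, h2=9; 7 taken → place at 5.
778 hashes to 8; slot 8 is free → place at 8.
171 hashes to 5, h2=2; 5,7 taken → place at 9.
344 hashes to 6; slot 6 is free → place at 6.
336 hashes to 5, h2=7; 5 taken → place at 1.
468 hashes to 5, h2=9; 5,3,1 taken → place at 10.
Table: [., 336, ., 946, ., 88, 344, 473, 778, 171, 468]
Lookup 468: h=5, h2=9, probe 5,3,1,10 → found at 10.

4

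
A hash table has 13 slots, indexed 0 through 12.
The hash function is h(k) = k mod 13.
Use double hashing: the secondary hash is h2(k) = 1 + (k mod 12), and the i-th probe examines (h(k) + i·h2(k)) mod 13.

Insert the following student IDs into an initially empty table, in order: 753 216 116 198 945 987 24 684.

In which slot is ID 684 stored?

753 hashes to 12; slot 12 is free => place at 12.
216 hashes to 8; slot 8 is free => place at 8.
116 hashes to 12, h2=9; 12,8 taken => place at 4.
198 hashes to 3; slot 3 is free => place at 3.
945 hashes to 9; slot 9 is free => place at 9.
987 hashes to 12, h2=4; 12,3 taken => place at 7.
24 hashes to 11; slot 11 is free => place at 11.
684 hashes to 8, h2=1; 8,9 taken => place at 10.
Table: [∅, ∅, ∅, 198, 116, ∅, ∅, 987, 216, 945, 684, 24, 753]

10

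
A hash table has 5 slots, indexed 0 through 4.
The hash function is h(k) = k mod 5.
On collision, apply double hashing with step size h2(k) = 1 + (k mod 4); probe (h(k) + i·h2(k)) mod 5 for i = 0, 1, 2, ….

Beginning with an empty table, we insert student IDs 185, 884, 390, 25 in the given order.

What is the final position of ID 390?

Insert 185: h=0, slot 0 empty => index 0.
Insert 884: h=4, slot 4 empty => index 4.
Insert 390: h=0, h2=3, slot 0 occupied => index 3.
Insert 25: h=0, h2=2, slot 0 occupied => index 2.
Table: [185, ∅, 25, 390, 884]

3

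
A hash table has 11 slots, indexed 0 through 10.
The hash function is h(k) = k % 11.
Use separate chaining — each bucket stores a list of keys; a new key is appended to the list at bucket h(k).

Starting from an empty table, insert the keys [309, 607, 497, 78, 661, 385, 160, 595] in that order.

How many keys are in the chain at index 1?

Insert 309: h=1, bucket 1 empty -> new chain.
Insert 607: h=2, bucket 2 empty -> new chain.
Insert 497: h=2, bucket 2 nonempty -> append to chain.
Insert 78: h=1, bucket 1 nonempty -> append to chain.
Insert 661: h=1, bucket 1 nonempty -> append to chain.
Insert 385: h=0, bucket 0 empty -> new chain.
Insert 160: h=6, bucket 6 empty -> new chain.
Insert 595: h=1, bucket 1 nonempty -> append to chain.
Final buckets:
0: 385
1: 309 -> 78 -> 661 -> 595
2: 607 -> 497
3: _
4: _
5: _
6: 160
7: _
8: _
9: _
10: _

4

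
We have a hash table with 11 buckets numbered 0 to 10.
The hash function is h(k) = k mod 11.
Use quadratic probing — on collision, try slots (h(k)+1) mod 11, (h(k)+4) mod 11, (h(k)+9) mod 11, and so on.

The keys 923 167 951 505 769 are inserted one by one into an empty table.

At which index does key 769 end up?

923 hashes to 10; slot 10 is free → place at 10.
167 hashes to 2; slot 2 is free → place at 2.
951 hashes to 5; slot 5 is free → place at 5.
505 hashes to 10; 10 taken → place at 0.
769 hashes to 10; 10,0 taken → place at 3.
Table: [505, ., 167, 769, ., 951, ., ., ., ., 923]

3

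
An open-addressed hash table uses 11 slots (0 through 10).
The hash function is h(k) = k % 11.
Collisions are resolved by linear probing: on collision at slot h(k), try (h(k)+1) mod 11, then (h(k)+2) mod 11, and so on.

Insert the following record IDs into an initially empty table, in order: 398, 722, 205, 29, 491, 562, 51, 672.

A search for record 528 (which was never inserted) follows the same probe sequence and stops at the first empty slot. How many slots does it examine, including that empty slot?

5

398: h=2 -> slot 2
722: h=7 -> slot 7
205: h=7, probe 7,8 -> slot 8
29: h=7, probe 7,8,9 -> slot 9
491: h=7, probe 7,8,9,10 -> slot 10
562: h=1 -> slot 1
51: h=7, probe 7,8,9,10,0 -> slot 0
672: h=1, probe 1,2,3 -> slot 3
Table: [51, 562, 398, 672, —, —, —, 722, 205, 29, 491]
Lookup 528: h=0, probe 0,1,2,3,4 → slot 4 empty, not found.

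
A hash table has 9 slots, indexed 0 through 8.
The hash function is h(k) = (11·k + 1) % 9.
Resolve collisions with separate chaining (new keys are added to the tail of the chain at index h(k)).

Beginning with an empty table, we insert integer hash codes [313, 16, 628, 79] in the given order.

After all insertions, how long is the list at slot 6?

4

313 → bucket 6
16 → bucket 6 (collision)
628 → bucket 6 (collision)
79 → bucket 6 (collision)
Final buckets:
0: ∅
1: ∅
2: ∅
3: ∅
4: ∅
5: ∅
6: 313 -> 16 -> 628 -> 79
7: ∅
8: ∅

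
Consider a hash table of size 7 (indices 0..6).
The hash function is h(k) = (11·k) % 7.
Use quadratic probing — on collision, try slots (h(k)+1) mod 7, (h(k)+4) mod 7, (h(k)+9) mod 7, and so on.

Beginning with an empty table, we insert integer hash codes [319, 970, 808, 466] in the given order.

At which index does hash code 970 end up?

319: h=2 → slot 2
970: h=2, probe 2,3 → slot 3
808: h=5 → slot 5
466: h=2, probe 2,3,6 → slot 6
Table: [∅, ∅, 319, 970, ∅, 808, 466]

3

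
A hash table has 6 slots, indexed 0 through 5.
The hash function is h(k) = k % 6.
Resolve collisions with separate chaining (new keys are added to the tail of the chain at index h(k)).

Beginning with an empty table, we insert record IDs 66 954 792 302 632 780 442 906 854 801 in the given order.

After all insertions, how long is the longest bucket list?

66 -> bucket 0
954 -> bucket 0 (collision)
792 -> bucket 0 (collision)
302 -> bucket 2
632 -> bucket 2 (collision)
780 -> bucket 0 (collision)
442 -> bucket 4
906 -> bucket 0 (collision)
854 -> bucket 2 (collision)
801 -> bucket 3
Final buckets:
0: 66 -> 954 -> 792 -> 780 -> 906
1: —
2: 302 -> 632 -> 854
3: 801
4: 442
5: —

5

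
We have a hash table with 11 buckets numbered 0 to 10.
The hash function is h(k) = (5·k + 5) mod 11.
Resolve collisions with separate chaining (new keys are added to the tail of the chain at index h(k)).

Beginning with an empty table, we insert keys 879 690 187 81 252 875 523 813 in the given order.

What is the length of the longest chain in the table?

3

Insert 879: h=0, bucket 0 empty -> new chain.
Insert 690: h=1, bucket 1 empty -> new chain.
Insert 187: h=5, bucket 5 empty -> new chain.
Insert 81: h=3, bucket 3 empty -> new chain.
Insert 252: h=0, bucket 0 nonempty -> append to chain.
Insert 875: h=2, bucket 2 empty -> new chain.
Insert 523: h=2, bucket 2 nonempty -> append to chain.
Insert 813: h=0, bucket 0 nonempty -> append to chain.
Final buckets:
0: 879 -> 252 -> 813
1: 690
2: 875 -> 523
3: 81
4: -
5: 187
6: -
7: -
8: -
9: -
10: -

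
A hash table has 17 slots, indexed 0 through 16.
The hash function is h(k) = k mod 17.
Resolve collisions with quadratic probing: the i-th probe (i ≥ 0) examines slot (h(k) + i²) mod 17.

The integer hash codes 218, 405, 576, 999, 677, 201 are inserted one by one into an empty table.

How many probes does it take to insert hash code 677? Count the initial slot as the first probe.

3

218 hashes to 14; slot 14 is free => place at 14.
405 hashes to 14; 14 taken => place at 15.
576 hashes to 15; 15 taken => place at 16.
999 hashes to 13; slot 13 is free => place at 13.
677 hashes to 14; 14,15 taken => place at 1.
201 hashes to 14; 14,15,1 taken => place at 6.
Table: [—, 677, —, —, —, —, 201, —, —, —, —, —, —, 999, 218, 405, 576]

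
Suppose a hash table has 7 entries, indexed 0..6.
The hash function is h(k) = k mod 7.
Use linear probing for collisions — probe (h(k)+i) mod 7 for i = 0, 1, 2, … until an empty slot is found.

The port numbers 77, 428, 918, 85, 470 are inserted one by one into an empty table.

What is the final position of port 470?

Insert 77: h=0, slot 0 empty → index 0.
Insert 428: h=1, slot 1 empty → index 1.
Insert 918: h=1, slot 1 occupied → index 2.
Insert 85: h=1, slots 1,2 occupied → index 3.
Insert 470: h=1, slots 1,2,3 occupied → index 4.
Table: [77, 428, 918, 85, 470, ., .]

4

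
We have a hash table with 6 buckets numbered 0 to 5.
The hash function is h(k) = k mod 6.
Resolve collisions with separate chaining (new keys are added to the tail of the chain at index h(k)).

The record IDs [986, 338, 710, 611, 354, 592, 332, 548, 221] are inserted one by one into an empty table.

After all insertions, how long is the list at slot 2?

Insert 986: h=2, bucket 2 empty -> new chain.
Insert 338: h=2, bucket 2 nonempty -> append to chain.
Insert 710: h=2, bucket 2 nonempty -> append to chain.
Insert 611: h=5, bucket 5 empty -> new chain.
Insert 354: h=0, bucket 0 empty -> new chain.
Insert 592: h=4, bucket 4 empty -> new chain.
Insert 332: h=2, bucket 2 nonempty -> append to chain.
Insert 548: h=2, bucket 2 nonempty -> append to chain.
Insert 221: h=5, bucket 5 nonempty -> append to chain.
Final buckets:
0: 354
1: -
2: 986 -> 338 -> 710 -> 332 -> 548
3: -
4: 592
5: 611 -> 221

5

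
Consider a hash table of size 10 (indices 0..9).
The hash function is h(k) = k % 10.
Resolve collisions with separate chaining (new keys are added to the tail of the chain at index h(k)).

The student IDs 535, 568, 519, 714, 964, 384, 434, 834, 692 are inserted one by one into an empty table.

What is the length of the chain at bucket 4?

5

535 → bucket 5
568 → bucket 8
519 → bucket 9
714 → bucket 4
964 → bucket 4 (collision)
384 → bucket 4 (collision)
434 → bucket 4 (collision)
834 → bucket 4 (collision)
692 → bucket 2
Final buckets:
0: .
1: .
2: 692
3: .
4: 714 -> 964 -> 384 -> 434 -> 834
5: 535
6: .
7: .
8: 568
9: 519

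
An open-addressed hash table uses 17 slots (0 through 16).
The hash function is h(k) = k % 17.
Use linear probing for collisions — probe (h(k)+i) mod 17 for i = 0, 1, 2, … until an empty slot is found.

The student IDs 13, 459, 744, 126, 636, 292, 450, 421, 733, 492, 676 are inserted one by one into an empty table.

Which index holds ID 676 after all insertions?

13: h=13 => slot 13
459: h=0 => slot 0
744: h=13, probe 13,14 => slot 14
126: h=7 => slot 7
636: h=7, probe 7,8 => slot 8
292: h=3 => slot 3
450: h=8, probe 8,9 => slot 9
421: h=13, probe 13,14,15 => slot 15
733: h=2 => slot 2
492: h=16 => slot 16
676: h=13, probe 13,14,15,16,0,1 => slot 1
Table: [459, 676, 733, 292, _, _, _, 126, 636, 450, _, _, _, 13, 744, 421, 492]

1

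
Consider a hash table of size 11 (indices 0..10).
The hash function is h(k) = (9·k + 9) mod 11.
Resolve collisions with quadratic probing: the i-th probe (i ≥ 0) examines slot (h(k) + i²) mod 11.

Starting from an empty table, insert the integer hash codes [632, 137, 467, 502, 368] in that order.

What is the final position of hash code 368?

Insert 632: h=10, slot 10 empty -> index 10.
Insert 137: h=10, slot 10 occupied -> index 0.
Insert 467: h=10, slots 10,0 occupied -> index 3.
Insert 502: h=6, slot 6 empty -> index 6.
Insert 368: h=10, slots 10,0,3 occupied -> index 8.
Table: [137, ., ., 467, ., ., 502, ., 368, ., 632]

8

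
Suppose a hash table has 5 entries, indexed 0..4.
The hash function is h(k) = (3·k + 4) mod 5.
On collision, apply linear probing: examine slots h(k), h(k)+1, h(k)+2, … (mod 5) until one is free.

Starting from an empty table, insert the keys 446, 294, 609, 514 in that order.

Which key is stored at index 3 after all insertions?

609

446 hashes to 2; slot 2 is free → place at 2.
294 hashes to 1; slot 1 is free → place at 1.
609 hashes to 1; 1,2 taken → place at 3.
514 hashes to 1; 1,2,3 taken → place at 4.
Table: [-, 294, 446, 609, 514]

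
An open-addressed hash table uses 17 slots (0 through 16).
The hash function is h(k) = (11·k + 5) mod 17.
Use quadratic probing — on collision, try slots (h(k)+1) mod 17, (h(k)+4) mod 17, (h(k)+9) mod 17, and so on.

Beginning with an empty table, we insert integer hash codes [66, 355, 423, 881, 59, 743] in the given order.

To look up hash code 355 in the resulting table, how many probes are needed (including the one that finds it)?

Insert 66: h=0, slot 0 empty => index 0.
Insert 355: h=0, slot 0 occupied => index 1.
Insert 423: h=0, slots 0,1 occupied => index 4.
Insert 881: h=6, slot 6 empty => index 6.
Insert 59: h=8, slot 8 empty => index 8.
Insert 743: h=1, slot 1 occupied => index 2.
Table: [66, 355, 743, ., 423, ., 881, ., 59, ., ., ., ., ., ., ., .]
Lookup 355: h=0, probe 0,1 → found at 1.

2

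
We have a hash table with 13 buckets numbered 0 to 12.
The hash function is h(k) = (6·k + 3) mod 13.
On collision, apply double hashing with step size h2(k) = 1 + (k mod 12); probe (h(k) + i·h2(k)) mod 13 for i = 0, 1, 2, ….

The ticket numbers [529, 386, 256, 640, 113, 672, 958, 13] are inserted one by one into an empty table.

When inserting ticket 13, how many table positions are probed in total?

3

529: h=5 -> slot 5
386: h=5, h2=3, probe 5,8 -> slot 8
256: h=5, h2=5, probe 5,10 -> slot 10
640: h=8, h2=5, probe 8,0 -> slot 0
113: h=5, h2=6, probe 5,11 -> slot 11
672: h=5, h2=1, probe 5,6 -> slot 6
958: h=5, h2=11, probe 5,3 -> slot 3
13: h=3, h2=2, probe 3,5,7 -> slot 7
Table: [640, ., ., 958, ., 529, 672, 13, 386, ., 256, 113, .]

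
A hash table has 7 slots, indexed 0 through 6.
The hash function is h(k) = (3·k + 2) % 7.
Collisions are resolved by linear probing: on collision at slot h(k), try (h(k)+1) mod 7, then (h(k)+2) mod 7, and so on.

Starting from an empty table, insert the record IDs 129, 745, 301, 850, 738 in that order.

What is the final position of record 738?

0

Insert 129: h=4, slot 4 empty => index 4.
Insert 745: h=4, slot 4 occupied => index 5.
Insert 301: h=2, slot 2 empty => index 2.
Insert 850: h=4, slots 4,5 occupied => index 6.
Insert 738: h=4, slots 4,5,6 occupied => index 0.
Table: [738, -, 301, -, 129, 745, 850]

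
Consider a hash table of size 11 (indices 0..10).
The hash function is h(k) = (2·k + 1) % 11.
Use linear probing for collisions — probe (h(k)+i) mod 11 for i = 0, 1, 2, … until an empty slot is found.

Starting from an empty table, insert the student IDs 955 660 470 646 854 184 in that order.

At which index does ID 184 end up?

955: h=8 → slot 8
660: h=1 → slot 1
470: h=6 → slot 6
646: h=6, probe 6,7 → slot 7
854: h=4 → slot 4
184: h=6, probe 6,7,8,9 → slot 9
Table: [_, 660, _, _, 854, _, 470, 646, 955, 184, _]

9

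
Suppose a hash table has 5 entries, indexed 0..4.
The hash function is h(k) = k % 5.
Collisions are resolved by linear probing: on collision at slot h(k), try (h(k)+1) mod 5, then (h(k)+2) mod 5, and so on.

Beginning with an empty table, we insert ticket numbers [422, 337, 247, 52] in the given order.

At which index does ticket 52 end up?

422 hashes to 2; slot 2 is free → place at 2.
337 hashes to 2; 2 taken → place at 3.
247 hashes to 2; 2,3 taken → place at 4.
52 hashes to 2; 2,3,4 taken → place at 0.
Table: [52, -, 422, 337, 247]

0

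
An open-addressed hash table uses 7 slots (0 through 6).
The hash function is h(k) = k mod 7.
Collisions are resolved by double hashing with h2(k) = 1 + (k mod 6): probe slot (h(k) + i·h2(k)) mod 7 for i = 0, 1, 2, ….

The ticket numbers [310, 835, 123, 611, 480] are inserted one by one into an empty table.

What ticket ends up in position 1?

123

310: h=2 -> slot 2
835: h=2, h2=2, probe 2,4 -> slot 4
123: h=4, h2=4, probe 4,1 -> slot 1
611: h=2, h2=6, probe 2,1,0 -> slot 0
480: h=4, h2=1, probe 4,5 -> slot 5
Table: [611, 123, 310, ∅, 835, 480, ∅]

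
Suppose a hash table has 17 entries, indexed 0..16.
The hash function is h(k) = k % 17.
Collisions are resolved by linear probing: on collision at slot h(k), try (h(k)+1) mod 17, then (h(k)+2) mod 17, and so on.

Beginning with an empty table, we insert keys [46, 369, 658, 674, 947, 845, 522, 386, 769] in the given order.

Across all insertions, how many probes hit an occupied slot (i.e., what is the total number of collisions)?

21

46 hashes to 12; slot 12 is free => place at 12.
369 hashes to 12; 12 taken => place at 13.
658 hashes to 12; 12,13 taken => place at 14.
674 hashes to 11; slot 11 is free => place at 11.
947 hashes to 12; 12,13,14 taken => place at 15.
845 hashes to 12; 12,13,14,15 taken => place at 16.
522 hashes to 12; 12,13,14,15,16 taken => place at 0.
386 hashes to 12; 12,13,14,15,16,0 taken => place at 1.
769 hashes to 4; slot 4 is free => place at 4.
Table: [522, 386, ∅, ∅, 769, ∅, ∅, ∅, ∅, ∅, ∅, 674, 46, 369, 658, 947, 845]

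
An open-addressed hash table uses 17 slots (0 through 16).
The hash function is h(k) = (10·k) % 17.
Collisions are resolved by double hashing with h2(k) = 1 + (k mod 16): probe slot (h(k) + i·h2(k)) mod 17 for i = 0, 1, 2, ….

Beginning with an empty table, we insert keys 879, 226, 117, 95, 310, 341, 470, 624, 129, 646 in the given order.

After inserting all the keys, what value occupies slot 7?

646

879: h=1 → slot 1
226: h=16 → slot 16
117: h=14 → slot 14
95: h=15 → slot 15
310: h=6 → slot 6
341: h=10 → slot 10
470: h=8 → slot 8
624: h=1, h2=1, probe 1,2 → slot 2
129: h=15, h2=2, probe 15,0 → slot 0
646: h=0, h2=7, probe 0,7 → slot 7
Table: [129, 879, 624, —, —, —, 310, 646, 470, —, 341, —, —, —, 117, 95, 226]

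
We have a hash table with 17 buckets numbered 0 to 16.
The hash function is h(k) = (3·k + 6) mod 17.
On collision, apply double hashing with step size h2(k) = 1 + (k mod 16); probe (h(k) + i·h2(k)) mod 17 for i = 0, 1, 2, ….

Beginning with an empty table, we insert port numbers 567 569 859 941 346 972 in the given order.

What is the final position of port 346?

567 hashes to 7; slot 7 is free => place at 7.
569 hashes to 13; slot 13 is free => place at 13.
859 hashes to 16; slot 16 is free => place at 16.
941 hashes to 7, h2=14; 7 taken => place at 4.
346 hashes to 7, h2=11; 7 taken => place at 1.
972 hashes to 15; slot 15 is free => place at 15.
Table: [., 346, ., ., 941, ., ., 567, ., ., ., ., ., 569, ., 972, 859]

1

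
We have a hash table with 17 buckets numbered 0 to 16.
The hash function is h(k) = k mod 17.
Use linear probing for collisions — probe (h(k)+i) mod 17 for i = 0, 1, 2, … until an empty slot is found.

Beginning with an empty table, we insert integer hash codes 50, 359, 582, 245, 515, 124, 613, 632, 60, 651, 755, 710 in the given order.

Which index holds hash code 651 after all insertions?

8

Insert 50: h=16, slot 16 empty -> index 16.
Insert 359: h=2, slot 2 empty -> index 2.
Insert 582: h=4, slot 4 empty -> index 4.
Insert 245: h=7, slot 7 empty -> index 7.
Insert 515: h=5, slot 5 empty -> index 5.
Insert 124: h=5, slot 5 occupied -> index 6.
Insert 613: h=1, slot 1 empty -> index 1.
Insert 632: h=3, slot 3 empty -> index 3.
Insert 60: h=9, slot 9 empty -> index 9.
Insert 651: h=5, slots 5,6,7 occupied -> index 8.
Insert 755: h=7, slots 7,8,9 occupied -> index 10.
Insert 710: h=13, slot 13 empty -> index 13.
Table: [_, 613, 359, 632, 582, 515, 124, 245, 651, 60, 755, _, _, 710, _, _, 50]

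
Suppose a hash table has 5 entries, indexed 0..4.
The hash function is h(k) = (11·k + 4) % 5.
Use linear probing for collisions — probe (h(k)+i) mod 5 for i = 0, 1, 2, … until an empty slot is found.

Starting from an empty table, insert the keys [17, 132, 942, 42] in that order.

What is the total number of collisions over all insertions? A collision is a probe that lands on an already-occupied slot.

Insert 17: h=1, slot 1 empty → index 1.
Insert 132: h=1, slot 1 occupied → index 2.
Insert 942: h=1, slots 1,2 occupied → index 3.
Insert 42: h=1, slots 1,2,3 occupied → index 4.
Table: [—, 17, 132, 942, 42]

6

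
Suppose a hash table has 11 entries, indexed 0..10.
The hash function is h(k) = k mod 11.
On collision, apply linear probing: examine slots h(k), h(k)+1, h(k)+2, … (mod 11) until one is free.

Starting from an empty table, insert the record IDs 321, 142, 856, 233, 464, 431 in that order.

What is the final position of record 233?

Insert 321: h=2, slot 2 empty → index 2.
Insert 142: h=10, slot 10 empty → index 10.
Insert 856: h=9, slot 9 empty → index 9.
Insert 233: h=2, slot 2 occupied → index 3.
Insert 464: h=2, slots 2,3 occupied → index 4.
Insert 431: h=2, slots 2,3,4 occupied → index 5.
Table: [∅, ∅, 321, 233, 464, 431, ∅, ∅, ∅, 856, 142]

3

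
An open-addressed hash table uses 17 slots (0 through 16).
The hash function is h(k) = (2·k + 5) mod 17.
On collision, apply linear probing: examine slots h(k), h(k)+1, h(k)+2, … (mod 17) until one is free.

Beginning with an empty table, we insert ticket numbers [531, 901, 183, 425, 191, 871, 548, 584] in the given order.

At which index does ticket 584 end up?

1

531: h=13 -> slot 13
901: h=5 -> slot 5
183: h=14 -> slot 14
425: h=5, probe 5,6 -> slot 6
191: h=13, probe 13,14,15 -> slot 15
871: h=13, probe 13,14,15,16 -> slot 16
548: h=13, probe 13,14,15,16,0 -> slot 0
584: h=0, probe 0,1 -> slot 1
Table: [548, 584, ∅, ∅, ∅, 901, 425, ∅, ∅, ∅, ∅, ∅, ∅, 531, 183, 191, 871]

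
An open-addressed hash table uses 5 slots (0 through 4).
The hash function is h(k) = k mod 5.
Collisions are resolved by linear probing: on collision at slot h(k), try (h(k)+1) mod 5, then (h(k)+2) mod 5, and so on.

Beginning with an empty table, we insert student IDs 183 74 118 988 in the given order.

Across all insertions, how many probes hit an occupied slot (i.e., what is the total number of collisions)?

5

183: h=3 → slot 3
74: h=4 → slot 4
118: h=3, probe 3,4,0 → slot 0
988: h=3, probe 3,4,0,1 → slot 1
Table: [118, 988, ∅, 183, 74]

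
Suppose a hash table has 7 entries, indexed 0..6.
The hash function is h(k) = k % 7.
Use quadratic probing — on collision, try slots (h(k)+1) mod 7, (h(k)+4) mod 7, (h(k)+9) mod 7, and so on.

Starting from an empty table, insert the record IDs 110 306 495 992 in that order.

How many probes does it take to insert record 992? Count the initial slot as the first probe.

4

110 hashes to 5; slot 5 is free => place at 5.
306 hashes to 5; 5 taken => place at 6.
495 hashes to 5; 5,6 taken => place at 2.
992 hashes to 5; 5,6,2 taken => place at 0.
Table: [992, _, 495, _, _, 110, 306]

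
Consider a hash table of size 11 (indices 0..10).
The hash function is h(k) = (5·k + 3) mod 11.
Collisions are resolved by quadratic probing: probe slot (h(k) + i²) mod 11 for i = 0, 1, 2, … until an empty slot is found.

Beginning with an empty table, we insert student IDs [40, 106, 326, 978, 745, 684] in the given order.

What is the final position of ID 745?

0

Insert 40: h=5, slot 5 empty → index 5.
Insert 106: h=5, slot 5 occupied → index 6.
Insert 326: h=5, slots 5,6 occupied → index 9.
Insert 978: h=9, slot 9 occupied → index 10.
Insert 745: h=10, slot 10 occupied → index 0.
Insert 684: h=2, slot 2 empty → index 2.
Table: [745, _, 684, _, _, 40, 106, _, _, 326, 978]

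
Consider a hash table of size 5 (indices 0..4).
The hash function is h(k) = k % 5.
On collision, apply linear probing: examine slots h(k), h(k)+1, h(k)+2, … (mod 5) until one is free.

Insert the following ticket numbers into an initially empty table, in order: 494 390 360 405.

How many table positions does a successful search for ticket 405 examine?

494 hashes to 4; slot 4 is free => place at 4.
390 hashes to 0; slot 0 is free => place at 0.
360 hashes to 0; 0 taken => place at 1.
405 hashes to 0; 0,1 taken => place at 2.
Table: [390, 360, 405, _, 494]
Lookup 405: h=0, probe 0,1,2 → found at 2.

3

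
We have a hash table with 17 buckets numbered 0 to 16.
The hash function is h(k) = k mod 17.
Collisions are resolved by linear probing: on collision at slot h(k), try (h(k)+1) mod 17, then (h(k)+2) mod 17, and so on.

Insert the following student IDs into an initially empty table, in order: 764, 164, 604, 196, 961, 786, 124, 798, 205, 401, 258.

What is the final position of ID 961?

12

764 hashes to 16; slot 16 is free → place at 16.
164 hashes to 11; slot 11 is free → place at 11.
604 hashes to 9; slot 9 is free → place at 9.
196 hashes to 9; 9 taken → place at 10.
961 hashes to 9; 9,10,11 taken → place at 12.
786 hashes to 4; slot 4 is free → place at 4.
124 hashes to 5; slot 5 is free → place at 5.
798 hashes to 16; 16 taken → place at 0.
205 hashes to 1; slot 1 is free → place at 1.
401 hashes to 10; 10,11,12 taken → place at 13.
258 hashes to 3; slot 3 is free → place at 3.
Table: [798, 205, -, 258, 786, 124, -, -, -, 604, 196, 164, 961, 401, -, -, 764]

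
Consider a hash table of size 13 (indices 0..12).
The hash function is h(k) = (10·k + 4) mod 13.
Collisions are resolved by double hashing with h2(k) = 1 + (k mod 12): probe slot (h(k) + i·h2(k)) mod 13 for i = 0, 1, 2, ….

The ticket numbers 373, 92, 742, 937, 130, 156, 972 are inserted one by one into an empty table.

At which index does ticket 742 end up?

12

Insert 373: h=3, slot 3 empty -> index 3.
Insert 92: h=1, slot 1 empty -> index 1.
Insert 742: h=1, h2=11, slot 1 occupied -> index 12.
Insert 937: h=1, h2=2, slots 1,3 occupied -> index 5.
Insert 130: h=4, slot 4 empty -> index 4.
Insert 156: h=4, h2=1, slots 4,5 occupied -> index 6.
Insert 972: h=0, slot 0 empty -> index 0.
Table: [972, 92, ., 373, 130, 937, 156, ., ., ., ., ., 742]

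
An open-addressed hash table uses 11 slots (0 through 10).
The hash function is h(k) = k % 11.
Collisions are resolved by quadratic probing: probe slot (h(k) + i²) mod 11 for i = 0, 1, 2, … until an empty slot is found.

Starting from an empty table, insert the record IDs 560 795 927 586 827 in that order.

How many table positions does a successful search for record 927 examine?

2

560: h=10 → slot 10
795: h=3 → slot 3
927: h=3, probe 3,4 → slot 4
586: h=3, probe 3,4,7 → slot 7
827: h=2 → slot 2
Table: [—, —, 827, 795, 927, —, —, 586, —, —, 560]
Lookup 927: h=3, probe 3,4 → found at 4.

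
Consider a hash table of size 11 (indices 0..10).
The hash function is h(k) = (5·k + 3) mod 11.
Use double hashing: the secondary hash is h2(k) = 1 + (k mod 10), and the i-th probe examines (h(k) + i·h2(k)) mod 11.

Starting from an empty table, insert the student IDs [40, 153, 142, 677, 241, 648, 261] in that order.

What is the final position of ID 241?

2

40 hashes to 5; slot 5 is free -> place at 5.
153 hashes to 9; slot 9 is free -> place at 9.
142 hashes to 9, h2=3; 9 taken -> place at 1.
677 hashes to 0; slot 0 is free -> place at 0.
241 hashes to 9, h2=2; 9,0 taken -> place at 2.
648 hashes to 9, h2=9; 9 taken -> place at 7.
261 hashes to 10; slot 10 is free -> place at 10.
Table: [677, 142, 241, -, -, 40, -, 648, -, 153, 261]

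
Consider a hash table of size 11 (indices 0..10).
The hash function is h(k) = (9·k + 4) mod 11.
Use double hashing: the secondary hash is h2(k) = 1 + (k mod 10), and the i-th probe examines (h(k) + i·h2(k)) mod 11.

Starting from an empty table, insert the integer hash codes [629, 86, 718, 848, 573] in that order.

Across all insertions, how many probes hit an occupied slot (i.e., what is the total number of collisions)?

Insert 629: h=0, slot 0 empty => index 0.
Insert 86: h=8, slot 8 empty => index 8.
Insert 718: h=9, slot 9 empty => index 9.
Insert 848: h=2, slot 2 empty => index 2.
Insert 573: h=2, h2=4, slot 2 occupied => index 6.
Table: [629, ., 848, ., ., ., 573, ., 86, 718, .]

1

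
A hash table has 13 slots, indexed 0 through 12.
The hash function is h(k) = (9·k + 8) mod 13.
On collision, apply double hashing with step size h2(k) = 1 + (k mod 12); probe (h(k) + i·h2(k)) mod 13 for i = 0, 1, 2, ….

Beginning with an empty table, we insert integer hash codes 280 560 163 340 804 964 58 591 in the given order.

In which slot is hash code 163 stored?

280 hashes to 6; slot 6 is free -> place at 6.
560 hashes to 4; slot 4 is free -> place at 4.
163 hashes to 6, h2=8; 6 taken -> place at 1.
340 hashes to 0; slot 0 is free -> place at 0.
804 hashes to 3; slot 3 is free -> place at 3.
964 hashes to 0, h2=5; 0 taken -> place at 5.
58 hashes to 10; slot 10 is free -> place at 10.
591 hashes to 10, h2=4; 10,1,5 taken -> place at 9.
Table: [340, 163, ∅, 804, 560, 964, 280, ∅, ∅, 591, 58, ∅, ∅]

1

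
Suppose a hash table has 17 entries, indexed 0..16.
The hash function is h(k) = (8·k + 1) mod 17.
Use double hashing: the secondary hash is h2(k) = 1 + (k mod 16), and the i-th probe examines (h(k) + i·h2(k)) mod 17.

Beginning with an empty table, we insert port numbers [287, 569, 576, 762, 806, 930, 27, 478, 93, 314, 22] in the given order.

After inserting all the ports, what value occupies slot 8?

287 hashes to 2; slot 2 is free => place at 2.
569 hashes to 14; slot 14 is free => place at 14.
576 hashes to 2, h2=1; 2 taken => place at 3.
762 hashes to 11; slot 11 is free => place at 11.
806 hashes to 6; slot 6 is free => place at 6.
930 hashes to 12; slot 12 is free => place at 12.
27 hashes to 13; slot 13 is free => place at 13.
478 hashes to 0; slot 0 is free => place at 0.
93 hashes to 14, h2=14; 14,11 taken => place at 8.
314 hashes to 14, h2=11; 14,8,2,13 taken => place at 7.
22 hashes to 7, h2=7; 7,14 taken => place at 4.
Table: [478, -, 287, 576, 22, -, 806, 314, 93, -, -, 762, 930, 27, 569, -, -]

93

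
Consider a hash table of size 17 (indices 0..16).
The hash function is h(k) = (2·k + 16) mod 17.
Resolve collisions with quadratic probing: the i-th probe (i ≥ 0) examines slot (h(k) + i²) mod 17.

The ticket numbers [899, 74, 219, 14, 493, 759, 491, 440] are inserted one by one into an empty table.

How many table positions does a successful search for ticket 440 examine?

899 hashes to 12; slot 12 is free → place at 12.
74 hashes to 11; slot 11 is free → place at 11.
219 hashes to 12; 12 taken → place at 13.
14 hashes to 10; slot 10 is free → place at 10.
493 hashes to 16; slot 16 is free → place at 16.
759 hashes to 4; slot 4 is free → place at 4.
491 hashes to 12; 12,13,16,4,11 taken → place at 3.
440 hashes to 12; 12,13,16,4,11,3 taken → place at 14.
Table: [∅, ∅, ∅, 491, 759, ∅, ∅, ∅, ∅, ∅, 14, 74, 899, 219, 440, ∅, 493]
Lookup 440: h=12, probe 12,13,16,4,11,3,14 → found at 14.

7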